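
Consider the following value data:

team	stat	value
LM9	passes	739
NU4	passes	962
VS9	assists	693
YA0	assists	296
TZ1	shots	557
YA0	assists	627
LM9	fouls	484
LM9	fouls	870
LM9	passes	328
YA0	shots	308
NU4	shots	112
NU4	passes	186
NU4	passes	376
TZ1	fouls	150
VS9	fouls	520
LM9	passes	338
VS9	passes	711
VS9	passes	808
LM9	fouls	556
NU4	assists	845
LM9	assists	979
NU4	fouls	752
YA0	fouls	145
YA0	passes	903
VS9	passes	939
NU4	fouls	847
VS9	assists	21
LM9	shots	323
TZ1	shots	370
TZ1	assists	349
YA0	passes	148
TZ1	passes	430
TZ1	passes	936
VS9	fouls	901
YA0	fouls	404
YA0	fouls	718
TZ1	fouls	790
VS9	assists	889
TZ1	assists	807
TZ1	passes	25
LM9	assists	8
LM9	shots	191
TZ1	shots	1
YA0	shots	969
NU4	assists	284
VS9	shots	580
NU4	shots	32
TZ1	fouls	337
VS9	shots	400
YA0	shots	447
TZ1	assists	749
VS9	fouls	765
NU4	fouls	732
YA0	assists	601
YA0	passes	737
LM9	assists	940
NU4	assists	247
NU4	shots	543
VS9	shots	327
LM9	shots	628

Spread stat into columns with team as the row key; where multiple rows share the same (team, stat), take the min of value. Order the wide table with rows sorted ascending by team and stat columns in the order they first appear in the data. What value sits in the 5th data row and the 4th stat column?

With rows sorted ascending by team, row 5 is team=YA0. stat columns in first-appearance order: passes, assists, shots, fouls; column 4 is fouls.
Long rows with team=YA0, stat=fouls: min(145, 404, 718) = 145.

145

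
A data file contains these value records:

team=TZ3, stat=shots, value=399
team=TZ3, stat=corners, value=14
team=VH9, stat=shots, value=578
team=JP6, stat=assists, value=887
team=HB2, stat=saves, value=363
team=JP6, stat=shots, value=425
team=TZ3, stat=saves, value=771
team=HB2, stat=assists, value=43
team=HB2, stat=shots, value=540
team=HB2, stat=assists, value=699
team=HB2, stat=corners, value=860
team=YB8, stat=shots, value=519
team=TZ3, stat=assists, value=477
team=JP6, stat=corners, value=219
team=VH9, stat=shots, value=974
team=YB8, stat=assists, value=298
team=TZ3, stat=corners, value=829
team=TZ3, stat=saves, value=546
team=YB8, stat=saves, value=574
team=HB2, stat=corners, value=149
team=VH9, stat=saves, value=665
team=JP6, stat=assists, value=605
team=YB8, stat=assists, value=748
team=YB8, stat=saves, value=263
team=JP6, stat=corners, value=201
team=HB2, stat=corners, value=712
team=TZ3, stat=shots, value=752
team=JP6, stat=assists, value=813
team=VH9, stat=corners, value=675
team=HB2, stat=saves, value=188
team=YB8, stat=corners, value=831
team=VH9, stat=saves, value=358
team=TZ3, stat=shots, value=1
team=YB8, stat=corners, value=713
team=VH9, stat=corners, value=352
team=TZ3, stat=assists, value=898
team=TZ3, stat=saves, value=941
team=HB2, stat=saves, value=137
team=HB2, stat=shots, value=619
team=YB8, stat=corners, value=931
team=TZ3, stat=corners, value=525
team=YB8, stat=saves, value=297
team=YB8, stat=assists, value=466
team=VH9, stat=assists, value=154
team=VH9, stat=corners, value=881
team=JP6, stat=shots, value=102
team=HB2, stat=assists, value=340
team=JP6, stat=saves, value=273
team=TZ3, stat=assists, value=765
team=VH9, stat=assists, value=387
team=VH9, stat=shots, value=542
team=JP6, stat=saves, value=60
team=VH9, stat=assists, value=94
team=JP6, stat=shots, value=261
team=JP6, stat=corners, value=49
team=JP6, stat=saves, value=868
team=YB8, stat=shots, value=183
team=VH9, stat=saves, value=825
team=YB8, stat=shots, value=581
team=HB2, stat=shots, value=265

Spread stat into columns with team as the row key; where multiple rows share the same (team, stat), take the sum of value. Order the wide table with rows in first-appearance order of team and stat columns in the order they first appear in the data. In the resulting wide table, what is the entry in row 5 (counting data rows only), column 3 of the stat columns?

1512

With rows in first-appearance order of team, row 5 is team=YB8. stat columns in first-appearance order: shots, corners, assists, saves; column 3 is assists.
Long rows with team=YB8, stat=assists: 298 + 748 + 466 = 1512.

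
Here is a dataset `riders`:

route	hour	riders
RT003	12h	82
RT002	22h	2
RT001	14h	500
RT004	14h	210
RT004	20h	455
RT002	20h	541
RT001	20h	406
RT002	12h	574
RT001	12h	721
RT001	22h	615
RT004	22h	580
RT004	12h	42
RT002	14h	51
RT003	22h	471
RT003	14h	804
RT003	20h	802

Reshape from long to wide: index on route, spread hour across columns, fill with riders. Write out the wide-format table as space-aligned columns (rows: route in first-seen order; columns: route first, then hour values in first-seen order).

route  12h  22h  14h  20h
RT003  82   471  804  802
RT002  574  2    51   541
RT001  721  615  500  406
RT004  42   580  210  455

Columns: route plus the 4 distinct hour values (12h, 22h, 14h, 20h).
For example, row RT003 column 12h takes riders=82 from the long row (RT003, 12h).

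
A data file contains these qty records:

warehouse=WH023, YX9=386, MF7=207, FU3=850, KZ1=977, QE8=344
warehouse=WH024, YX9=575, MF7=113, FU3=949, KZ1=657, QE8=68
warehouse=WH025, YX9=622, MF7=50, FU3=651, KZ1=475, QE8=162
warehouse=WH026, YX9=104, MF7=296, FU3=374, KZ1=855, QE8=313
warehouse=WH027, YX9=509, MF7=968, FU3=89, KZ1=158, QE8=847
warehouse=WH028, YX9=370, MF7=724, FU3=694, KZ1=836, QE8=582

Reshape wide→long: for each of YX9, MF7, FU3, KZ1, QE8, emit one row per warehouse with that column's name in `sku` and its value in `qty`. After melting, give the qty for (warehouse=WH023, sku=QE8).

Unpivoting turns each (warehouse, wide-column) pair into one long row.
The wide cell at row WH023, column QE8 holds 344, so the long row (WH023, QE8) has qty=344.

344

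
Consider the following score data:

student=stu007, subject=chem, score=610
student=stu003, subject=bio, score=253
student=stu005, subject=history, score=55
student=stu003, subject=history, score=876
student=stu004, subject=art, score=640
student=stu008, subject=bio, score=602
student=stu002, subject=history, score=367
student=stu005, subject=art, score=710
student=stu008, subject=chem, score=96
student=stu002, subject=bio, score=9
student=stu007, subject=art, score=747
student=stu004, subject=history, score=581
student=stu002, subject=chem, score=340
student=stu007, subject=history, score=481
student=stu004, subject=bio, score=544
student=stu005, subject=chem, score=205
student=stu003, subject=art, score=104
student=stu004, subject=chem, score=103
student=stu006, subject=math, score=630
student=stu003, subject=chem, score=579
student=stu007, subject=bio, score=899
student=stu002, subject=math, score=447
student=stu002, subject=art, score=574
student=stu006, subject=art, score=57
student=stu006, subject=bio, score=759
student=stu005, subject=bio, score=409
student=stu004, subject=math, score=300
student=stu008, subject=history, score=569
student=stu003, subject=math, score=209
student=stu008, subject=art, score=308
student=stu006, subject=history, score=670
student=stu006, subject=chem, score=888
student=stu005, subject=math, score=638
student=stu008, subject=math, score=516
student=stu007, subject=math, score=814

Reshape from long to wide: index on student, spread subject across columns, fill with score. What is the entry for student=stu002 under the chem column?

Wide layout: rows indexed by student, columns are the 5 distinct subject values (chem, bio, history, art, math).
Cell (student=stu002, subject=chem) draws from the long row where student=stu002 and subject=chem, which has score=340.

340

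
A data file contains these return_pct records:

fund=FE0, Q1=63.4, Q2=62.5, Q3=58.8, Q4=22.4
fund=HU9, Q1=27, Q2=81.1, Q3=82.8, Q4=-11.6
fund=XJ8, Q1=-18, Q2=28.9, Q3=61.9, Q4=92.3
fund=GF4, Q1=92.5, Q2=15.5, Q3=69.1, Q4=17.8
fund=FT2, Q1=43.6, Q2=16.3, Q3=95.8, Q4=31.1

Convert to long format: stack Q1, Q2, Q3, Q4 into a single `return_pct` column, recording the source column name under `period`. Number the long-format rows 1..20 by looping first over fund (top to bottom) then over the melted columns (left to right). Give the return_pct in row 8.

-11.6

20 rows total (5 × 4). Row 8: index ⌊(8-1)/4⌋ = 1 into fund → HU9; (8-1) mod 4 = 3 into the melted columns → Q4.
So row 8 is (HU9, Q4, -11.6); return_pct = -11.6.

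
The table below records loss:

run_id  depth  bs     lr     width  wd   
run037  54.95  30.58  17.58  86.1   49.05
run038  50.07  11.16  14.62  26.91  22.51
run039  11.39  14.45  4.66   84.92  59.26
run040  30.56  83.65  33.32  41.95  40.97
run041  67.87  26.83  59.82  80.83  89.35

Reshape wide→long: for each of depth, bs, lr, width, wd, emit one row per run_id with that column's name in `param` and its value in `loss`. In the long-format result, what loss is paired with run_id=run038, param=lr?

14.62

Unpivoting turns each (run_id, wide-column) pair into one long row.
The wide cell at row run038, column lr holds 14.62, so the long row (run038, lr) has loss=14.62.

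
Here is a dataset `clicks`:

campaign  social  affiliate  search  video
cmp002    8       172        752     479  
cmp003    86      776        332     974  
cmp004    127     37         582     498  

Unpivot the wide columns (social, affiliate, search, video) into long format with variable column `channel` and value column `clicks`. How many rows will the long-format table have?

3 campaign values × 4 melted columns = 12 rows.

12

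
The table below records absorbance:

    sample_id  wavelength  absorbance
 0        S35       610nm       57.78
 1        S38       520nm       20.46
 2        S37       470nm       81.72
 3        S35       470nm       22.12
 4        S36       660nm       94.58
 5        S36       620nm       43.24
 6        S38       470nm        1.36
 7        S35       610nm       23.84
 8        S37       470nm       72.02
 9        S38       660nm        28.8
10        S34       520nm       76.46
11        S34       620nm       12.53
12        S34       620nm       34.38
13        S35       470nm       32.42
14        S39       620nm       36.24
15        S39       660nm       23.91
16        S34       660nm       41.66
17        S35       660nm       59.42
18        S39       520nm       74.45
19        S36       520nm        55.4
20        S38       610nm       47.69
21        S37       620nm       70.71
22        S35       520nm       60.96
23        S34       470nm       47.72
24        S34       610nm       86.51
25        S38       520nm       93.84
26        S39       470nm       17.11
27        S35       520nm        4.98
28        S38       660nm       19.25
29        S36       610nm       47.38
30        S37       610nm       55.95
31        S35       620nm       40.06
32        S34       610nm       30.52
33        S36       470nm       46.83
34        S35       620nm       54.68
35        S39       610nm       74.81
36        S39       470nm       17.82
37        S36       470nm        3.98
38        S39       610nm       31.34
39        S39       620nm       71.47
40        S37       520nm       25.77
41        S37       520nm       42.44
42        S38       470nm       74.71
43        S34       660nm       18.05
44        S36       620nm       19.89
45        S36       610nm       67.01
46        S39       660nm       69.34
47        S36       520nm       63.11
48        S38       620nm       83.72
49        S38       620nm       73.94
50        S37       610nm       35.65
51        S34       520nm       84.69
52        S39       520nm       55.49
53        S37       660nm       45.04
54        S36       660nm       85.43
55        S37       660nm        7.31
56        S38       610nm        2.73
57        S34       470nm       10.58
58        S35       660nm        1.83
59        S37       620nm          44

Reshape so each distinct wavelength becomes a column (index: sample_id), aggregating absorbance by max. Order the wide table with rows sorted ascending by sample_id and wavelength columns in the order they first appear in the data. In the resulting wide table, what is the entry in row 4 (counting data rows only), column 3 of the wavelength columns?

With rows sorted ascending by sample_id, row 4 is sample_id=S37. wavelength columns in first-appearance order: 610nm, 520nm, 470nm, 660nm, 620nm; column 3 is 470nm.
Long rows with sample_id=S37, wavelength=470nm: max(81.72, 72.02) = 81.72.

81.72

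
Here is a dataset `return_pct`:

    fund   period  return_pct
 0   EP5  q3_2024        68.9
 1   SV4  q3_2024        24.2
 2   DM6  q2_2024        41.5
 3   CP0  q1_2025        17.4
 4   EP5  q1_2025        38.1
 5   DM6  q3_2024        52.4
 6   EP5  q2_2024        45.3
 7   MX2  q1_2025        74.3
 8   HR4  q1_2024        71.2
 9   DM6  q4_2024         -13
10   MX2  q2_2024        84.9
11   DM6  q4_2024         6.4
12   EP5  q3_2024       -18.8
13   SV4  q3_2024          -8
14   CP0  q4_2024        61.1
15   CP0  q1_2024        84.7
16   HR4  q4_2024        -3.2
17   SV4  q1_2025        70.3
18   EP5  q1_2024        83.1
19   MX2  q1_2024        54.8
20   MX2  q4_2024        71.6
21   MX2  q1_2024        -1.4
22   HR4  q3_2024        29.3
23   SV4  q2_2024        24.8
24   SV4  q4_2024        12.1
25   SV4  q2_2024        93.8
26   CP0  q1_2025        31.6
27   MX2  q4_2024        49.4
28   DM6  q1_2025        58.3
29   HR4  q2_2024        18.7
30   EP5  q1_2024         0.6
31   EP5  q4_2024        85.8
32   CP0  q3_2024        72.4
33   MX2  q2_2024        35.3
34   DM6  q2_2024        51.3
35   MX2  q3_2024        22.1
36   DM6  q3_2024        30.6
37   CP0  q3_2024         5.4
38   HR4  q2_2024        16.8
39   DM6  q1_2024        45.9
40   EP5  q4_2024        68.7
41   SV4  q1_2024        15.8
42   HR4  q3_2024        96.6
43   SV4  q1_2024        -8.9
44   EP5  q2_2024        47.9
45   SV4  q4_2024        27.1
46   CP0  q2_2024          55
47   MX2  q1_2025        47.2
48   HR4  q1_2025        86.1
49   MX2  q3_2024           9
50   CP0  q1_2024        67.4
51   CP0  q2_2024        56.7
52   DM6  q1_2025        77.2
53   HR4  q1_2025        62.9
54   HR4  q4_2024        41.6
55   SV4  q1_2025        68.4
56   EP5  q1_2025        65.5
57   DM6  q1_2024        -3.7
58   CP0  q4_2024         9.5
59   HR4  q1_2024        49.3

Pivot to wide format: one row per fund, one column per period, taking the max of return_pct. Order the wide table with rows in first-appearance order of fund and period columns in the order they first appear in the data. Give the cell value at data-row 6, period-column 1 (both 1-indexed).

96.6

With rows in first-appearance order of fund, row 6 is fund=HR4. period columns in first-appearance order: q3_2024, q2_2024, q1_2025, q1_2024, q4_2024; column 1 is q3_2024.
Long rows with fund=HR4, period=q3_2024: max(29.3, 96.6) = 96.6.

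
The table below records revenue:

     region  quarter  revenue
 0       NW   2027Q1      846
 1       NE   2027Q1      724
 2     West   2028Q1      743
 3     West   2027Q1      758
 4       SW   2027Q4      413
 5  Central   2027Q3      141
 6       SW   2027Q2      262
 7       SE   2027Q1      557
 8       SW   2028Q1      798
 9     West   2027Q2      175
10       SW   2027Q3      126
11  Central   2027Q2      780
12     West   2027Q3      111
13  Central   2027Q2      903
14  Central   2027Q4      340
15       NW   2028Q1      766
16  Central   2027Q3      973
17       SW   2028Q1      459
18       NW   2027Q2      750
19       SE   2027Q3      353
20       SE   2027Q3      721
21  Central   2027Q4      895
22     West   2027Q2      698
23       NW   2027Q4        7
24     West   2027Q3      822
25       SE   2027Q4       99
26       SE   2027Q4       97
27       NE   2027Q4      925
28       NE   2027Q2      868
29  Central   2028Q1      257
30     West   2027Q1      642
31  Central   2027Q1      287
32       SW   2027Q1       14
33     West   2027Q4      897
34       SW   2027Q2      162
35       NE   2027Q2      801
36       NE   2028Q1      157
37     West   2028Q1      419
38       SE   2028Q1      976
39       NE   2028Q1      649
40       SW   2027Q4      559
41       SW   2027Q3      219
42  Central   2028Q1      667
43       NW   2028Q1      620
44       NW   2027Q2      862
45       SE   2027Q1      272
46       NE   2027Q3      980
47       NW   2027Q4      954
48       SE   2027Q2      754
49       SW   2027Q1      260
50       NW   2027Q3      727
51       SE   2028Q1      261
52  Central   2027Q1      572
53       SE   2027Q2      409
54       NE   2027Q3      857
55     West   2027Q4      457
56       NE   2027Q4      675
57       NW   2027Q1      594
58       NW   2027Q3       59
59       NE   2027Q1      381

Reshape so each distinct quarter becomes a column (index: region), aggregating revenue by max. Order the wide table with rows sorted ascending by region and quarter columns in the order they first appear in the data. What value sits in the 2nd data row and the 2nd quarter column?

With rows sorted ascending by region, row 2 is region=NE. quarter columns in first-appearance order: 2027Q1, 2028Q1, 2027Q4, 2027Q3, 2027Q2; column 2 is 2028Q1.
Long rows with region=NE, quarter=2028Q1: max(157, 649) = 649.

649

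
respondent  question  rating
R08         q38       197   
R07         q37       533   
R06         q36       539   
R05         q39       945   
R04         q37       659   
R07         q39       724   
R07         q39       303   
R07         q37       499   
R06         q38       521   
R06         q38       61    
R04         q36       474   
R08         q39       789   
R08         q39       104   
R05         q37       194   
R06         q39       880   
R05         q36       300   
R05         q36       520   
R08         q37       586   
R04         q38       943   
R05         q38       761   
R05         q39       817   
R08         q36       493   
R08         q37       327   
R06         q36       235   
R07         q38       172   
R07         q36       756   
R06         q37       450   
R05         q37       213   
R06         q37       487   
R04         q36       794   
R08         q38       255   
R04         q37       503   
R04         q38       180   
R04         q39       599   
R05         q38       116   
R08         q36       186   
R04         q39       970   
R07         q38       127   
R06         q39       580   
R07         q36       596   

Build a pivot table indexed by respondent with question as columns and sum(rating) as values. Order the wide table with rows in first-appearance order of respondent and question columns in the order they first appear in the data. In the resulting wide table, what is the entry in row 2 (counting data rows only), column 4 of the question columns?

With rows in first-appearance order of respondent, row 2 is respondent=R07. question columns in first-appearance order: q38, q37, q36, q39; column 4 is q39.
Long rows with respondent=R07, question=q39: 724 + 303 = 1027.

1027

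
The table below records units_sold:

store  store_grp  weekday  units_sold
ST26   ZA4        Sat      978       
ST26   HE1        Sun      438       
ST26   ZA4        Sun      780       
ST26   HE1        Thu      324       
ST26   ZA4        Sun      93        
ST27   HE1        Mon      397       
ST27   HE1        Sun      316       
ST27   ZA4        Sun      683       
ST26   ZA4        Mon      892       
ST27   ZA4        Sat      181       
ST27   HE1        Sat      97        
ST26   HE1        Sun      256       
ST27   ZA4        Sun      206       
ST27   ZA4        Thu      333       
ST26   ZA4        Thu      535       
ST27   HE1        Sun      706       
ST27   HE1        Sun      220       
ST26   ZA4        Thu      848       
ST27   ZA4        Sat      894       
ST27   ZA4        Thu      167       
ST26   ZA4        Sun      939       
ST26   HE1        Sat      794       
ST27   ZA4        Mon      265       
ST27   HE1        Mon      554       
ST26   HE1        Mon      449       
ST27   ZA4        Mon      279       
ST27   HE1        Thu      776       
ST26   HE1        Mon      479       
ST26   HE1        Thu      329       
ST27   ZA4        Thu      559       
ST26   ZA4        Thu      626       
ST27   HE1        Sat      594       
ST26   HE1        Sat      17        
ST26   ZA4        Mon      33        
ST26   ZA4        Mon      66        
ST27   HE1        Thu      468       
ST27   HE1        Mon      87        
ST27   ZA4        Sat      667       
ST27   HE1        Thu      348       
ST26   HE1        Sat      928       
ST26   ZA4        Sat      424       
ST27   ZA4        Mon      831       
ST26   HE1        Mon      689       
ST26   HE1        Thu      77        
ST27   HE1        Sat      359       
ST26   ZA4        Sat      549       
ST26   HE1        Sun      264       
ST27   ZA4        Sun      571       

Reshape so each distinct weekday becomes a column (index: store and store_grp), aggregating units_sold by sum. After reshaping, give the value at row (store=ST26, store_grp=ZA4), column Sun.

Rows with store=ST26, store_grp=ZA4 and weekday=Sun: units_sold values are 780, 93, 939.
780 + 93 + 939 = 1812.

1812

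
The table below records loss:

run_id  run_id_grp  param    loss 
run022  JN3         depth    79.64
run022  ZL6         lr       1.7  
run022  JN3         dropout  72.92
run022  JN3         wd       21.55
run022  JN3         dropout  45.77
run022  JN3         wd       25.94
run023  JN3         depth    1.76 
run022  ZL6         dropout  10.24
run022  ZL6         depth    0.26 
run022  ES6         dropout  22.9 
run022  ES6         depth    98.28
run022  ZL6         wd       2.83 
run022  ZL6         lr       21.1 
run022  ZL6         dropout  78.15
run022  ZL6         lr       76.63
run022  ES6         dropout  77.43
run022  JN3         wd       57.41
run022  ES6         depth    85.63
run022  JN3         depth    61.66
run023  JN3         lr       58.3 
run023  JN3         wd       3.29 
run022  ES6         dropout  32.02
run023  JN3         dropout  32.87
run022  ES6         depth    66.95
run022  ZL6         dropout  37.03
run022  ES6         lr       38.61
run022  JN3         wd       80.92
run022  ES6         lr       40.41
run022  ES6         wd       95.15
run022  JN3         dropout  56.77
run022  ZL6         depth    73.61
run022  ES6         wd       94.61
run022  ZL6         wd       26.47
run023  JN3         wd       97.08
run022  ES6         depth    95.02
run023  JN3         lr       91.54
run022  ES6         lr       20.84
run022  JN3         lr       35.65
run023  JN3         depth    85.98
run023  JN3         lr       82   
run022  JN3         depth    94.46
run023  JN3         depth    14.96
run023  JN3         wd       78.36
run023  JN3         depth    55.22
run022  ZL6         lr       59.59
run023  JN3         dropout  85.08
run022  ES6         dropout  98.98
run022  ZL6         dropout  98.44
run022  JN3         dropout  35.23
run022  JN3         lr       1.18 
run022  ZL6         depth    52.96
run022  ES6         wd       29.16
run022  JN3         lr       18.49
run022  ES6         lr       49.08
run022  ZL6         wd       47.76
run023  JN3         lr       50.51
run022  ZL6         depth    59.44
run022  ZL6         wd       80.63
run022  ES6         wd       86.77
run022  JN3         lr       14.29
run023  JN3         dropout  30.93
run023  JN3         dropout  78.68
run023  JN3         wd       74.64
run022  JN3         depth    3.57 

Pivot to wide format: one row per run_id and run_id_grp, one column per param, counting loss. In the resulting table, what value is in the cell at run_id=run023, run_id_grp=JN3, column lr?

Rows with run_id=run023, run_id_grp=JN3 and param=lr: loss values are 58.3, 91.54, 82, 50.51.
4 rows match — count = 4.

4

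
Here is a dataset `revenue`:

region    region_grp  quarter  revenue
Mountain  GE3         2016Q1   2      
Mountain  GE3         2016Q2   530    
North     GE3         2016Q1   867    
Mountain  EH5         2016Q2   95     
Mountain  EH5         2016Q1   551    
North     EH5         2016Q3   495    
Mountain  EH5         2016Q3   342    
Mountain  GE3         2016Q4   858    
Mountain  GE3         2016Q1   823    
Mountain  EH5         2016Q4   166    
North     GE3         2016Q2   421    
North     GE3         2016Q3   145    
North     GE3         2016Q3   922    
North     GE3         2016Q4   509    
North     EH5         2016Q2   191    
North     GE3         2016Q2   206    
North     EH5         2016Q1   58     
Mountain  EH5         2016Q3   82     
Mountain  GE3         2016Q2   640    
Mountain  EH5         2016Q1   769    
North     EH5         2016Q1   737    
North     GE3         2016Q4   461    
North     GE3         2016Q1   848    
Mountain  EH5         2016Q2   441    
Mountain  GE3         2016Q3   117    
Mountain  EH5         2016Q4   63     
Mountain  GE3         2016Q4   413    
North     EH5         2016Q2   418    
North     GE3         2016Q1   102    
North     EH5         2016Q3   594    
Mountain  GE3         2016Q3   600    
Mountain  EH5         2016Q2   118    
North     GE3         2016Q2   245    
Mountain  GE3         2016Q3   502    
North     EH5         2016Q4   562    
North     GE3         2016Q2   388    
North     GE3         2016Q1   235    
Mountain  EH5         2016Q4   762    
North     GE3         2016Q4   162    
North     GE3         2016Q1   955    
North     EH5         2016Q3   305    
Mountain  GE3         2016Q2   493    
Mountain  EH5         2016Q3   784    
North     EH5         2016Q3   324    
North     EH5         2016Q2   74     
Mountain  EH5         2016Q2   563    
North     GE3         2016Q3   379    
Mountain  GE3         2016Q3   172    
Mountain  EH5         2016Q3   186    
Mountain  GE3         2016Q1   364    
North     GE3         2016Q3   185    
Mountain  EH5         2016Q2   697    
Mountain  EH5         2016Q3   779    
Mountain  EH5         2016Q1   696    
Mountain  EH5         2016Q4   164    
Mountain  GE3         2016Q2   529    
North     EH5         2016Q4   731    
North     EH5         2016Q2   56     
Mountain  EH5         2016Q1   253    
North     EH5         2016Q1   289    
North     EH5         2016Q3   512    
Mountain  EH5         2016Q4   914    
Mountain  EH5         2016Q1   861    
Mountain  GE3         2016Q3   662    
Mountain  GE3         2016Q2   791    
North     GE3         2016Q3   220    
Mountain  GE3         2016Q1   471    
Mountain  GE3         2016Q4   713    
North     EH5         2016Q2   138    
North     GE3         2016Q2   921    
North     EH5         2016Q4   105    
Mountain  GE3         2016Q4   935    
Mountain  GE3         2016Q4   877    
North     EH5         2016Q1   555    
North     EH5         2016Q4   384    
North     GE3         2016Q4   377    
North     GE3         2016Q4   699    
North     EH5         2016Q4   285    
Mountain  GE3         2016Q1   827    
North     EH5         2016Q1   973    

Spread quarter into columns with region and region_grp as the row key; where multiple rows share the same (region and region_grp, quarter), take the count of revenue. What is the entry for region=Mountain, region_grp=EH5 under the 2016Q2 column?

Rows with region=Mountain, region_grp=EH5 and quarter=2016Q2: revenue values are 95, 441, 118, 563, 697.
5 rows match — count = 5.

5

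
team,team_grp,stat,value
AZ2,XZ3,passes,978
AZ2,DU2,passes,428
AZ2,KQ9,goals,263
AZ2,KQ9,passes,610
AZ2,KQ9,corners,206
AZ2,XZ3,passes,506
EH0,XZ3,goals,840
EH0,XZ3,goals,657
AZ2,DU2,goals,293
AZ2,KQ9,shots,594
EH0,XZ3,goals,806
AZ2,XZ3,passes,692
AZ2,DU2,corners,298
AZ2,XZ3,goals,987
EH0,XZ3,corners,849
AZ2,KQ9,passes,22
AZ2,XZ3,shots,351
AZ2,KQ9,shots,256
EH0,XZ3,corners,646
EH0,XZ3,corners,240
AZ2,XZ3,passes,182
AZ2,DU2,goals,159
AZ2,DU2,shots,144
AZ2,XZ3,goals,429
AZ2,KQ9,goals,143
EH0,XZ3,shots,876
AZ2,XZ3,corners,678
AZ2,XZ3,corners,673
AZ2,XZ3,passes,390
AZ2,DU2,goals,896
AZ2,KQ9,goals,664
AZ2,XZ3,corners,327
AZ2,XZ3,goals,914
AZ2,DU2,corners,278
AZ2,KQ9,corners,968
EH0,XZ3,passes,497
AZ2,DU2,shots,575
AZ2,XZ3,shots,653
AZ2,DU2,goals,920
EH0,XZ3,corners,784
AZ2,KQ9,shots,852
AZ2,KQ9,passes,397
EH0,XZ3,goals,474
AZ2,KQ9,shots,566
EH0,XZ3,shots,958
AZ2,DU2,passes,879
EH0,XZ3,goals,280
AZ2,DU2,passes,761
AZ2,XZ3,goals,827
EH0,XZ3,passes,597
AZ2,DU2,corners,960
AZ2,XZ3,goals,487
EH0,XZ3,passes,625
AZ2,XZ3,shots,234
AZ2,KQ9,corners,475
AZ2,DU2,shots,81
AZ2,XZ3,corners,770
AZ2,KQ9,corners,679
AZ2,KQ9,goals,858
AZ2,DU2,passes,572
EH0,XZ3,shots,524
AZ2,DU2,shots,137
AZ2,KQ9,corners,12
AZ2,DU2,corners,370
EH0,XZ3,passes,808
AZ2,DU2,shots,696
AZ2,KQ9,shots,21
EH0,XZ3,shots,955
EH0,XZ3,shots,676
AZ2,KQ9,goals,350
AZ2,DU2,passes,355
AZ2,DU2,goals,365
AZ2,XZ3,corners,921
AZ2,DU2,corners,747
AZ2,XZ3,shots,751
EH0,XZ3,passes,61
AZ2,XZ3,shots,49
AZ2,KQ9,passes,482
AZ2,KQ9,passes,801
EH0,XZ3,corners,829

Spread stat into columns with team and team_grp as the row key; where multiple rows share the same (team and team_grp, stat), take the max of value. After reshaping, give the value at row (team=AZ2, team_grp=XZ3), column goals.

Rows with team=AZ2, team_grp=XZ3 and stat=goals: value values are 987, 429, 914, 827, 487.
max(987, 429, 914, 827, 487) = 987.

987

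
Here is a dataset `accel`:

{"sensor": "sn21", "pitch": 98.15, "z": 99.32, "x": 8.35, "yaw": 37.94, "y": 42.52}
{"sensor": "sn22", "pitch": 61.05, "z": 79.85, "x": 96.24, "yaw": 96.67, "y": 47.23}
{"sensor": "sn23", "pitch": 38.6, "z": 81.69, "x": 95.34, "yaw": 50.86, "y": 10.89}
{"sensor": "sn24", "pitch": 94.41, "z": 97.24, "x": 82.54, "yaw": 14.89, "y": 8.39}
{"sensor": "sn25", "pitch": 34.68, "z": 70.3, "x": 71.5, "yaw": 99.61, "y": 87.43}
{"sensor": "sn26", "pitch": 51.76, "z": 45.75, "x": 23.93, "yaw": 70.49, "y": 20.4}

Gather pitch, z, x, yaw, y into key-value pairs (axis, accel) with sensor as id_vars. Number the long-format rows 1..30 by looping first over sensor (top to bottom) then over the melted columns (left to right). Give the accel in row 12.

30 rows total (6 × 5). Row 12: index ⌊(12-1)/5⌋ = 2 into sensor → sn23; (12-1) mod 5 = 1 into the melted columns → z.
So row 12 is (sn23, z, 81.69); accel = 81.69.

81.69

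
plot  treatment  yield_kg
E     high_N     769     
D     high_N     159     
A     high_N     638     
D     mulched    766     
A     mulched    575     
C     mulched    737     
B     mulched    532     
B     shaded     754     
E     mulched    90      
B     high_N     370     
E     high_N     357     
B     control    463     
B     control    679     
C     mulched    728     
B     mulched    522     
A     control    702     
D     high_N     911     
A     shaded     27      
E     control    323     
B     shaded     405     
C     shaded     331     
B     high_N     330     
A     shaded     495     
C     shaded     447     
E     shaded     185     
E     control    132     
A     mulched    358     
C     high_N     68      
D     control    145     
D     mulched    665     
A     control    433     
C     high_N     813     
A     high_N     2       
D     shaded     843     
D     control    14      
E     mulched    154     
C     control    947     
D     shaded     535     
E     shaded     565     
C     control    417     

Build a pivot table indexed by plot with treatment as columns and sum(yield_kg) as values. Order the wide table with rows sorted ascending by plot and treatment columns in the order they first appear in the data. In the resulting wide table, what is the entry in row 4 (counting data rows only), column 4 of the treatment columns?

With rows sorted ascending by plot, row 4 is plot=D. treatment columns in first-appearance order: high_N, mulched, shaded, control; column 4 is control.
Long rows with plot=D, treatment=control: 145 + 14 = 159.

159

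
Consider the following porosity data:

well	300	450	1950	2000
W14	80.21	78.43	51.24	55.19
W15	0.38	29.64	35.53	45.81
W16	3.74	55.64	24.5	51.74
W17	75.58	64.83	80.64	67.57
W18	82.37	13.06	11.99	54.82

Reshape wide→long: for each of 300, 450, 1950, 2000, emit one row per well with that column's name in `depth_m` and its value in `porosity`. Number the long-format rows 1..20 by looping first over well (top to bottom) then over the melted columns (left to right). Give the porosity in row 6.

20 rows total (5 × 4). Row 6: index ⌊(6-1)/4⌋ = 1 into well → W15; (6-1) mod 4 = 1 into the melted columns → 450.
So row 6 is (W15, 450, 29.64); porosity = 29.64.

29.64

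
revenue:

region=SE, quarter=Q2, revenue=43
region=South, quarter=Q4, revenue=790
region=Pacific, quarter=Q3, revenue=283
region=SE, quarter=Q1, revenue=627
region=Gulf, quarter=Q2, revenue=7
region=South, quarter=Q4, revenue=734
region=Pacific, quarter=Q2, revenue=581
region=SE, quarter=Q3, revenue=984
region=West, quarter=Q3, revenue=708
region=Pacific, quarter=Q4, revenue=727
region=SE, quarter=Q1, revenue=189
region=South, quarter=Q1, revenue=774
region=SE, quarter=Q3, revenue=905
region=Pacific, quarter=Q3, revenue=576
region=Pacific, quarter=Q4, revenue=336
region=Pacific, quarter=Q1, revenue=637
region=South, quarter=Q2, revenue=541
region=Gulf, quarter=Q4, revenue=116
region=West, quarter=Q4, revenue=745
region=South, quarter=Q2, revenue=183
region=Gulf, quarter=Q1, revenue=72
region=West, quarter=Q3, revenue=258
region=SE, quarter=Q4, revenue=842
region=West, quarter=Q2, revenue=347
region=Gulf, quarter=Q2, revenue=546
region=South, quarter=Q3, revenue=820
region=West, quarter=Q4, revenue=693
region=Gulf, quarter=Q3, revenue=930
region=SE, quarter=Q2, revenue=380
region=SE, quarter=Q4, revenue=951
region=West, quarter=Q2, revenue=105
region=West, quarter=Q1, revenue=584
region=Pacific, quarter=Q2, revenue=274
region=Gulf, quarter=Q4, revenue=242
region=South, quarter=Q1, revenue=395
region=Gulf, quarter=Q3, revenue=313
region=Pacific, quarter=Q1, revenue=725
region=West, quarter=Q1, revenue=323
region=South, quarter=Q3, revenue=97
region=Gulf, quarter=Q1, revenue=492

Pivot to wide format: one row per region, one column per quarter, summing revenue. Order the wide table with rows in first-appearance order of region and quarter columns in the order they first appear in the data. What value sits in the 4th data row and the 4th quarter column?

564

With rows in first-appearance order of region, row 4 is region=Gulf. quarter columns in first-appearance order: Q2, Q4, Q3, Q1; column 4 is Q1.
Long rows with region=Gulf, quarter=Q1: 72 + 492 = 564.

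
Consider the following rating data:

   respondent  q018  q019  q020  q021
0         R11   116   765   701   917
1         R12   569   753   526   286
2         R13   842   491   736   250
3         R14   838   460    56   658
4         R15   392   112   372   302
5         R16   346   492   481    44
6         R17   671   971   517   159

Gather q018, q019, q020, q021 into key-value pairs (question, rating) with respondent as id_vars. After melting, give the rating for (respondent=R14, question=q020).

Unpivoting turns each (respondent, wide-column) pair into one long row.
The wide cell at row R14, column q020 holds 56, so the long row (R14, q020) has rating=56.

56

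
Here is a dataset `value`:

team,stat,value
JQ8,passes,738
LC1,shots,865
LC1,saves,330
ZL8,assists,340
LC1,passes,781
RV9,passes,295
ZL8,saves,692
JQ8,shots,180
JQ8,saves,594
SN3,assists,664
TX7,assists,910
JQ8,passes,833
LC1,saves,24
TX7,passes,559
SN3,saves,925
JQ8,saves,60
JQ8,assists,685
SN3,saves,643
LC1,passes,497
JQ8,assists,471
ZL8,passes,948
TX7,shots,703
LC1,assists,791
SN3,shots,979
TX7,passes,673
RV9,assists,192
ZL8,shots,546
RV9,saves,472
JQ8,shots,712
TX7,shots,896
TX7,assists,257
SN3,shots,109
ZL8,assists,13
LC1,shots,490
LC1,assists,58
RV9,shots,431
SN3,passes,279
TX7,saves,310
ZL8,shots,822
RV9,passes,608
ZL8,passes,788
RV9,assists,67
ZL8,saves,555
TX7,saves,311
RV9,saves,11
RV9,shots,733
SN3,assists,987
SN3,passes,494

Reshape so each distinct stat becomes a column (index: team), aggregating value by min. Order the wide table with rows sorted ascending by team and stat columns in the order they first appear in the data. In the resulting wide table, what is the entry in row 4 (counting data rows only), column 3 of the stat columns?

643

With rows sorted ascending by team, row 4 is team=SN3. stat columns in first-appearance order: passes, shots, saves, assists; column 3 is saves.
Long rows with team=SN3, stat=saves: min(925, 643) = 643.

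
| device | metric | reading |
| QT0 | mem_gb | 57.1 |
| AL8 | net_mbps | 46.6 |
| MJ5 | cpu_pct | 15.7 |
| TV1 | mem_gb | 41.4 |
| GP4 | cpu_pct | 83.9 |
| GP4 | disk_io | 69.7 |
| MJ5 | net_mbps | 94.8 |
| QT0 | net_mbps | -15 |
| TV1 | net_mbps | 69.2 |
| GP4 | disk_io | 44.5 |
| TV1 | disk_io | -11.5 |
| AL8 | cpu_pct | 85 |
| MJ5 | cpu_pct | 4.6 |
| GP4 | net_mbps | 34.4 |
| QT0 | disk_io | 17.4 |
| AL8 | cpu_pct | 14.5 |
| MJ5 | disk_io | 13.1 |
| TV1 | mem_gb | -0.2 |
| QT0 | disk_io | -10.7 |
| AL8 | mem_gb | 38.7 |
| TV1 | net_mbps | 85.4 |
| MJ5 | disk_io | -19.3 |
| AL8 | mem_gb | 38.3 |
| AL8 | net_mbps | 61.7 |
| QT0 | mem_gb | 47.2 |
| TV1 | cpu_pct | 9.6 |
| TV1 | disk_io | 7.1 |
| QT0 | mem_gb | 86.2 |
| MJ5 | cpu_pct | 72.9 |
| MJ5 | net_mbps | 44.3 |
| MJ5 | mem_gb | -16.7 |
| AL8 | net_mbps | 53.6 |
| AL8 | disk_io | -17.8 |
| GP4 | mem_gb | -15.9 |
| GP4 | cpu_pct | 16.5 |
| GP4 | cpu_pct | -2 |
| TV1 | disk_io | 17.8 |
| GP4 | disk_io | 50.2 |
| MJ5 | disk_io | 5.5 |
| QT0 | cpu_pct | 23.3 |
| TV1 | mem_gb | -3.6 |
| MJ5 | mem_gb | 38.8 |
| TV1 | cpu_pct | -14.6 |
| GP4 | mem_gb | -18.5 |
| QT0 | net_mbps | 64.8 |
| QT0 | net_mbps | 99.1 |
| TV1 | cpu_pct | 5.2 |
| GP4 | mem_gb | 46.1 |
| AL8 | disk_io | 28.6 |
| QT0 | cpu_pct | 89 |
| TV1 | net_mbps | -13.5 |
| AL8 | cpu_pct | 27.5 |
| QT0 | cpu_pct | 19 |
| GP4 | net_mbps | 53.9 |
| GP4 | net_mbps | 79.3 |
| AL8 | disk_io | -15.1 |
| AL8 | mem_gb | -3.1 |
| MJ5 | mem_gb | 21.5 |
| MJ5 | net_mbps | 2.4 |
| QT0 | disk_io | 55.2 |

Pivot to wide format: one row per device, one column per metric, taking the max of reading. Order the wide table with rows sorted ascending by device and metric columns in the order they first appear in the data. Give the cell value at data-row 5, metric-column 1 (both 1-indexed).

With rows sorted ascending by device, row 5 is device=TV1. metric columns in first-appearance order: mem_gb, net_mbps, cpu_pct, disk_io; column 1 is mem_gb.
Long rows with device=TV1, metric=mem_gb: max(41.4, -0.2, -3.6) = 41.4.

41.4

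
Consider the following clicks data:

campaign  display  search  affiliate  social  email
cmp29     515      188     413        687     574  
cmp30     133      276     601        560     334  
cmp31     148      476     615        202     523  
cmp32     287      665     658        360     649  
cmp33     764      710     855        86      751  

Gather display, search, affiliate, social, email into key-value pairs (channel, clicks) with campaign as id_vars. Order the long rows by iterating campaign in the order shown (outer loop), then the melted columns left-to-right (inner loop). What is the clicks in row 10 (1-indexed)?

334

25 rows total (5 × 5). Row 10: index ⌊(10-1)/5⌋ = 1 into campaign → cmp30; (10-1) mod 5 = 4 into the melted columns → email.
So row 10 is (cmp30, email, 334); clicks = 334.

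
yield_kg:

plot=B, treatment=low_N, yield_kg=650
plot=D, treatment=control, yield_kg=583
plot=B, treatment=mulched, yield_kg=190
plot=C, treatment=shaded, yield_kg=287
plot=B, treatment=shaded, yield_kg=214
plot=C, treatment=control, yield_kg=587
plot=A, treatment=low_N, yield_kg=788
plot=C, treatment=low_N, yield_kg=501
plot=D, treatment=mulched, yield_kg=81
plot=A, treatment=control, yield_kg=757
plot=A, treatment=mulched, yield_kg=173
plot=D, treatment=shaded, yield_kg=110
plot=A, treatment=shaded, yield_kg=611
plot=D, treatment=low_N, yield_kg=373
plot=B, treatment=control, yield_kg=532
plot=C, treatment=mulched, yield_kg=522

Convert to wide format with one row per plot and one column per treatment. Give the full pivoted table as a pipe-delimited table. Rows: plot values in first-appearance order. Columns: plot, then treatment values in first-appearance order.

| plot | low_N | control | mulched | shaded |
| B | 650 | 532 | 190 | 214 |
| D | 373 | 583 | 81 | 110 |
| C | 501 | 587 | 522 | 287 |
| A | 788 | 757 | 173 | 611 |

Columns: plot plus the 4 distinct treatment values (low_N, control, mulched, shaded).
For example, row B column low_N takes yield_kg=650 from the long row (B, low_N).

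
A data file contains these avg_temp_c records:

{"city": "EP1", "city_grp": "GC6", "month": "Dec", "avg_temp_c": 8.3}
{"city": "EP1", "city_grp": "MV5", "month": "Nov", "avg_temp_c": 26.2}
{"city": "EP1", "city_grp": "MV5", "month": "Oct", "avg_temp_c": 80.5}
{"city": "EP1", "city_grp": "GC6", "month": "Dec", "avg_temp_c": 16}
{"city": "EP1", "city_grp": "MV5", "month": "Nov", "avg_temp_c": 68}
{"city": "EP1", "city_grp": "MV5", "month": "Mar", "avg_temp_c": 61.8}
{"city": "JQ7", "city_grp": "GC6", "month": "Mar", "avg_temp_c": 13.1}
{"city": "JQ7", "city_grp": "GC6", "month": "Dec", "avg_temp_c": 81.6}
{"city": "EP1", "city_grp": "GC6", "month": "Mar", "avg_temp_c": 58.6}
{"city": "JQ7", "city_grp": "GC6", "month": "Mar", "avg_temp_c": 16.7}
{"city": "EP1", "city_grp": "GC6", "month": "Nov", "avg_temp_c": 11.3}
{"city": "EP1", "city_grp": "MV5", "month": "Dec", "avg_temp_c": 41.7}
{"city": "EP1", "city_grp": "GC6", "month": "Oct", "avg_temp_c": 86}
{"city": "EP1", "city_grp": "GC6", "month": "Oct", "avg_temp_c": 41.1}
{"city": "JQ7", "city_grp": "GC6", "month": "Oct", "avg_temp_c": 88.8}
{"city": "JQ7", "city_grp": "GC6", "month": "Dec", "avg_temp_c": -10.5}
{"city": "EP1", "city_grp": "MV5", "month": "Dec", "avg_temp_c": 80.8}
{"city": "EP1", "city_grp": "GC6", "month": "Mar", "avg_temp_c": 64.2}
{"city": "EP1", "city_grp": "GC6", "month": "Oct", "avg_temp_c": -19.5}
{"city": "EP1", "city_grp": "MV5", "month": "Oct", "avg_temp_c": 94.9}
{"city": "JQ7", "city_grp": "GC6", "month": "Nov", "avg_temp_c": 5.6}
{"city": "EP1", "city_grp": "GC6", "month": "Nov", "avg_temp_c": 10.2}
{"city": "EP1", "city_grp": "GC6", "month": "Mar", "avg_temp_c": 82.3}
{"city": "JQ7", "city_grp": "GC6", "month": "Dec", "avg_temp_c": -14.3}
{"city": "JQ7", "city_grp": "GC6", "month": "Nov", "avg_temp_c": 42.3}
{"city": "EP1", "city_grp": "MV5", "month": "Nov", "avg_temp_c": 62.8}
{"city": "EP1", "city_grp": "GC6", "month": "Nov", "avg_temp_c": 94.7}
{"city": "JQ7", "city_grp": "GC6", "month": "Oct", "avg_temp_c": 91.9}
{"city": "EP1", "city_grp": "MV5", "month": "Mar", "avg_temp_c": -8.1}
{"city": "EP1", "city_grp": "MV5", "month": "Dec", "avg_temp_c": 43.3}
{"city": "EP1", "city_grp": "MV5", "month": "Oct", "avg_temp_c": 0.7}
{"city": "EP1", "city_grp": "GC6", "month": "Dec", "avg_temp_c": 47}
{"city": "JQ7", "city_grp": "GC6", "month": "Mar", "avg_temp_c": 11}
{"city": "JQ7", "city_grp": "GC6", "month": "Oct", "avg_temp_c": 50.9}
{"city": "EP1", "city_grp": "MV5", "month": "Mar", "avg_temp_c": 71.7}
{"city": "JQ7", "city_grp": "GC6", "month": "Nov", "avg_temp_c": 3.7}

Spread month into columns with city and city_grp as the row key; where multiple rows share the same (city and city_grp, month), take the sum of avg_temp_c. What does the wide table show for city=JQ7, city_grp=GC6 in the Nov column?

Rows with city=JQ7, city_grp=GC6 and month=Nov: avg_temp_c values are 5.6, 42.3, 3.7.
5.6 + 42.3 + 3.7 = 51.6.

51.6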